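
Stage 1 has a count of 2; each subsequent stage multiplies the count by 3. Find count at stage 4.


aₙ = a₁·r^(n-1)
= 2×3^3
= 2×27
= 54

a_4 = 54


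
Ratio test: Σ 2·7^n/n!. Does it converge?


aₙ = 2·7^n/n!
a_{n+1}/aₙ = 7^(n+1)/(n+1)! × n!/7^n  (constant 2 cancels)
= 7/(n+1)
L = lim(n→∞) 7/(n+1) = 0
L < 1 → series CONVERGES

Converges (ratio test: L = 0 < 1)


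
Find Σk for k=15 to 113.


Σₖ₌15^113 k = Σₖ₌₁^113 k − Σₖ₌₁^14 k
= 113·114/2 − 14·15/2
= 6441 − 105 = 6336

Σk = 6336


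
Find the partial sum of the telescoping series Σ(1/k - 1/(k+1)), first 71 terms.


Telescoping: adjacent terms cancel.
= 1/1 - 1/72
= 1 - 1/72 = 71/72

Sum = 71/72


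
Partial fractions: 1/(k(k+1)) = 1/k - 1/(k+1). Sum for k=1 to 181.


1/(k(k+1)) = 1/k - 1/(k+1) (partial fractions)
Telescoping: Σ = 1 - 1/182 = 181/182

Sum = 181/182


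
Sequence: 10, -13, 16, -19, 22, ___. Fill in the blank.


Pattern: alternating sign, magnitude arithmetic (d=3)
Terms: 10, -13, 16, -19, 22
Next term = -25

Next term = -25


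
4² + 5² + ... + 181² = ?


Σₖ₌4^181 k² = Σₖ₌₁^181 k² − Σₖ₌₁^3 k²
= 181·182·363/6 − 3·4·7/6
= 1992991 − 14 = 1992977

Σk² = 1992977


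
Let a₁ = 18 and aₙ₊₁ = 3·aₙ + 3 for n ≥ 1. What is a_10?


Computing step by step:
a_1 = 18
a_2 = 57
a_3 = 174
a_4 = 525
a_5 = 1578
a_6 = 4737
a_7 = 14214
a_8 = 42645
a_9 = 127938
a_10 = 383817


a_10 = 383817


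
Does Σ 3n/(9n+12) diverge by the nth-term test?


lim(n→∞) 3n/(9n+12) = 3/9 = 1/3  (divide numerator and denominator by n)
lim aₙ = 1/3 ≠ 0 → series DIVERGES

Diverges (lim aₙ = 1/3 ≠ 0)


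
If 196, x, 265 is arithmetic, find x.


AM = (196 + 265)/2 = 461/2 = 230.5

AM = 230.5


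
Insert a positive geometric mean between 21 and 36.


GM = √(21×36) = √756 = 27.4955

GM = 27.4955


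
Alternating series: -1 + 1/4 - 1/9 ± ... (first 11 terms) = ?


S = -1 + 1/4 - 1/9 + 1/16 - 1/25 + 1/36 - 1/49 + 1/64 ± ...
= -0.8262
(Full series converges to -π²/12 ≈ -0.8225)

S_11 = -0.8262


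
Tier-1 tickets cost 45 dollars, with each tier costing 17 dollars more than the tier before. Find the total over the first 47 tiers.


aₙ = 45 + (47-1)×17 = 827
Sₙ = n(a₁+aₙ)/2 = 47×(45+827)/2
= 47×872/2 = 20492

S_47 = 20492


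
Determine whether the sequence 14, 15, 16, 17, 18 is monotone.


Differences: 1, 1, 1, 1
All differences > 0 → strictly INCREASING

Monotonically increasing


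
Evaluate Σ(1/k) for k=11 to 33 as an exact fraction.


Σₖ₌11^33 1/k = 1/11 + 1/12 + 1/13 + ... + 1/33
= 15225778970569/13127595717600
≈ 1.1598

Sum = 15225778970569/13127595717600 ≈ 1.1598


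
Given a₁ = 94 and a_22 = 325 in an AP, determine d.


d = (aₙ - a₁)/(n-1)
= (325 - 94)/(22-1)
= 231/21 = 11

d = 11


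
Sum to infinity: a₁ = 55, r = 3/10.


S∞ = a₁/(1-r) = 55/(1 - 3/10)
= 55/(7/10)
= 550/7

S∞ = 550/7


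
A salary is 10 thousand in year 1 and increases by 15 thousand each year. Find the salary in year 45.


aₙ = a₁ + (n-1)d
= 10 + (45-1)×15
= 10 + 660
= 670

a_45 = 670


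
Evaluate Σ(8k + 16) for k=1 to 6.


Σ(8k+16) = 8·Σk + 16·n
= 8·21 + 16·6
= 168 + 96 = 264

Σ = 264


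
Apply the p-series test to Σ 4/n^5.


p-series test: Σ c/n^p converges if p > 1, diverges if p ≤ 1 (constant c > 0 doesn't affect convergence).
p = 5
5 > 1 → CONVERGES

Converges (p = 5 > 1)


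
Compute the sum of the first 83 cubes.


n(n+1)/2 = 83×84/2 = 3486
Σk³ = 3486² = 12152196

Σk³ = 12152196


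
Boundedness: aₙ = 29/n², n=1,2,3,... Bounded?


a₁ = 29, a₂ = 29/4, a₃ = 29/9, ...
0 < aₙ ≤ 29 for all n ≥ 1
The sequence IS bounded

Bounded (0 < aₙ ≤ 29)


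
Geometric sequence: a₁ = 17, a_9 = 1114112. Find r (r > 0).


r^(n-1) = aₙ/a₁
r^8 = 1114112/17 = 65536
r = 65536^(1/8)
= ±4; taking r > 0 gives r = 4

r = 4


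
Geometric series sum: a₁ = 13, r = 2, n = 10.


Sₙ = 13×(2^10 - 1)/(2 - 1)
= 13×(1024 - 1)/1
= 13×1023/1
= 13299

S_10 = 13299


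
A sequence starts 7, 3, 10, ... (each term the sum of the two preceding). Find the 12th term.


Computing iteratively: 7, 3, 10, 13, 23, 36, 59, 95, 154, 249, 403, 652
a_12 = 652

a_12 = 652


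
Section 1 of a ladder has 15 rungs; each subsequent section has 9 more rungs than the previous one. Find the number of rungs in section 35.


aₙ = a₁ + (n-1)d
= 15 + (35-1)×9
= 15 + 306
= 321

a_35 = 321


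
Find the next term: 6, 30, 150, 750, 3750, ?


Pattern: geometric (r=5)
Terms: 6, 30, 150, 750, 3750
Next term = 18750

Next term = 18750


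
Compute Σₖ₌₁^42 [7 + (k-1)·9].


aₙ = 7 + (42-1)×9 = 376
Sₙ = n(a₁+aₙ)/2 = 42×(7+376)/2
= 42×383/2 = 8043

S_42 = 8043


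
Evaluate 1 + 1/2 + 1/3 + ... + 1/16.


H_16 = 1/1 + 1/2 + 1/3 + ... + 1/16
= 2436559/720720
≈ 3.3807

H_16 = 2436559/720720 ≈ 3.3807


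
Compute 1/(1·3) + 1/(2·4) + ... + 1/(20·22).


1/(k(k+2)) = (1/2)·(1/k - 1/(k+2)) (partial fractions)
Telescoping: Σ = (1/2)·(1 + 1/2 - 1/21 - 1/22) = 325/462

Sum = 325/462


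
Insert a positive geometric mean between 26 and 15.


GM = √(26×15) = √390 = 19.7484

GM = 19.7484


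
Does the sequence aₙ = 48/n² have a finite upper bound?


a₁ = 48, a₂ = 48/4, a₃ = 48/9, ...
0 < aₙ ≤ 48 for all n ≥ 1
The sequence IS bounded

Bounded (0 < aₙ ≤ 48)


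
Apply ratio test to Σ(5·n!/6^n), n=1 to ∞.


aₙ = 5·n!/6^n
a_{n+1}/aₙ = (n+1)!/6^(n+1) × 6^n/n!  (constant 5 cancels)
= (n+1)/6
L = lim(n→∞) (n+1)/6 = ∞
L > 1 → series DIVERGES

Diverges (ratio test: L = ∞ > 1)


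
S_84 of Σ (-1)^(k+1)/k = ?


S = 1 - 1/2 + 1/3 - 1/4 + 1/5 - 1/6 + 1/7 - 1/8 ± ...
= 0.6872
(Full series converges to +ln(2) ≈ +0.6931)

S_84 = 0.6872


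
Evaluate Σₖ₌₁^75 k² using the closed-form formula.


n = 75
n(n+1)(2n+1)/6 = 75×76×151/6
= 860700/6 = 143450

Σk² = 143450


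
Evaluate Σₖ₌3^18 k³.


Σₖ₌3^18 k³ = [18·19/2]² − [2·3/2]²
= 29241 − 9 = 29232

Σk³ = 29232


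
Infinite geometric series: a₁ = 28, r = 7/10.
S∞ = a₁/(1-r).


S∞ = a₁/(1-r) = 28/(1 - 7/10)
= 28/(3/10)
= 280/3

S∞ = 280/3


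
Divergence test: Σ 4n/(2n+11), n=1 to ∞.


lim(n→∞) 4n/(2n+11) = 4/2 = 2  (divide numerator and denominator by n)
lim aₙ = 2 ≠ 0 → series DIVERGES

Diverges (lim aₙ = 2 ≠ 0)


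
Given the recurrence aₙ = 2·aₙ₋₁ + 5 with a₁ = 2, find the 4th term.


Computing step by step:
a_1 = 2
a_2 = 9
a_3 = 23
a_4 = 51


a_4 = 51


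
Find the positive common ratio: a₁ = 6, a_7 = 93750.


r^(n-1) = aₙ/a₁
r^6 = 93750/6 = 15625
r = 15625^(1/6)
= ±5; taking r > 0 gives r = 5

r = 5


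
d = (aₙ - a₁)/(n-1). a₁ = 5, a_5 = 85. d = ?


d = (aₙ - a₁)/(n-1)
= (85 - 5)/(5-1)
= 80/4 = 20

d = 20


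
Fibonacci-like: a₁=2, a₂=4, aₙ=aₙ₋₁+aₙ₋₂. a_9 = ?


Computing iteratively: 2, 4, 6, 10, 16, 26, 42, 68, 110
a_9 = 110

a_9 = 110


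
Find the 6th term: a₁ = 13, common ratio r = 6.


aₙ = a₁·r^(n-1)
= 13×6^5
= 13×7776
= 101088

a_6 = 101088


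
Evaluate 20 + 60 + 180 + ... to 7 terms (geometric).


Sₙ = 20×(3^7 - 1)/(3 - 1)
= 20×(2187 - 1)/2
= 20×2186/2
= 21860

S_7 = 21860


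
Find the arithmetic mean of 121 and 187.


AM = (121 + 187)/2 = 308/2 = 154

AM = 154


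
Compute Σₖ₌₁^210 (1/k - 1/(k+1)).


Telescoping: adjacent terms cancel.
= 1/1 - 1/211
= 1 - 1/211 = 210/211

Sum = 210/211


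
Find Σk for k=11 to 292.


Σₖ₌11^292 k = Σₖ₌₁^292 k − Σₖ₌₁^10 k
= 292·293/2 − 10·11/2
= 42778 − 55 = 42723

Σk = 42723


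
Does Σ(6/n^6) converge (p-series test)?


p-series test: Σ c/n^p converges if p > 1, diverges if p ≤ 1 (constant c > 0 doesn't affect convergence).
p = 6
6 > 1 → CONVERGES

Converges (p = 6 > 1)


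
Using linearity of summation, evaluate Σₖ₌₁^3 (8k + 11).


Σ(8k+11) = 8·Σk + 11·n
= 8·6 + 11·3
= 48 + 33 = 81

Σ = 81


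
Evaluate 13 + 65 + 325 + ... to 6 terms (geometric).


Sₙ = 13×(5^6 - 1)/(5 - 1)
= 13×(15625 - 1)/4
= 13×15624/4
= 50778

S_6 = 50778


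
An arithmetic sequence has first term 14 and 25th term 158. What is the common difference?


d = (aₙ - a₁)/(n-1)
= (158 - 14)/(25-1)
= 144/24 = 6

d = 6


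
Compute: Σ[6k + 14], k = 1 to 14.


Σ(6k+14) = 6·Σk + 14·n
= 6·105 + 14·14
= 630 + 196 = 826

Σ = 826


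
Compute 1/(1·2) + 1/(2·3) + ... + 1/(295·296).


1/(k(k+1)) = 1/k - 1/(k+1) (partial fractions)
Telescoping: Σ = 1 - 1/296 = 295/296

Sum = 295/296


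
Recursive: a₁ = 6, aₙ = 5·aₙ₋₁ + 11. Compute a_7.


Computing step by step:
a_1 = 6
a_2 = 41
a_3 = 216
a_4 = 1091
a_5 = 5466
a_6 = 27341
a_7 = 136716


a_7 = 136716


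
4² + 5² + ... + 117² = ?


Σₖ₌4^117 k² = Σₖ₌₁^117 k² − Σₖ₌₁^3 k²
= 117·118·235/6 − 3·4·7/6
= 540735 − 14 = 540721

Σk² = 540721


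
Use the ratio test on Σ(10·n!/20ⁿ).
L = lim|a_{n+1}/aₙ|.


aₙ = 10·n!/20^n
a_{n+1}/aₙ = (n+1)!/20^(n+1) × 20^n/n!  (constant 10 cancels)
= (n+1)/20
L = lim(n→∞) (n+1)/20 = ∞
L > 1 → series DIVERGES

Diverges (ratio test: L = ∞ > 1)


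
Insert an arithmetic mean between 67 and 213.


AM = (67 + 213)/2 = 280/2 = 140

AM = 140


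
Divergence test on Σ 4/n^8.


lim(n→∞) 4/n^8 = 0
lim aₙ = 0 → nth-term test is INCONCLUSIVE
(Need other tests; this is actually a convergent p-series with p=8 > 1)

Inconclusive (lim aₙ = 0; need another test)


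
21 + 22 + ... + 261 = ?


Σₖ₌21^261 k = Σₖ₌₁^261 k − Σₖ₌₁^20 k
= 261·262/2 − 20·21/2
= 34191 − 210 = 33981

Σk = 33981


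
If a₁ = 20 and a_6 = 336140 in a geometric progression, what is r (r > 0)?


r^(n-1) = aₙ/a₁
r^5 = 336140/20 = 16807
r = 16807^(1/5)
= 7

r = 7


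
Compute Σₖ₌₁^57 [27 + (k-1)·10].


aₙ = 27 + (57-1)×10 = 587
Sₙ = n(a₁+aₙ)/2 = 57×(27+587)/2
= 57×614/2 = 17499

S_57 = 17499


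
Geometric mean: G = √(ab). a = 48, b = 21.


GM = √(48×21) = √1008 = 31.749

GM = 31.749


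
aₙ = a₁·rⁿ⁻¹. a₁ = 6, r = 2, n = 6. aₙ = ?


aₙ = a₁·r^(n-1)
= 6×2^5
= 6×32
= 192

a_6 = 192


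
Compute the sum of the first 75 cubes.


n(n+1)/2 = 75×76/2 = 2850
Σk³ = 2850² = 8122500

Σk³ = 8122500


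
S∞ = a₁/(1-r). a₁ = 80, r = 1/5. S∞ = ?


S∞ = a₁/(1-r) = 80/(1 - 1/5)
= 80/(4/5)
= 100

S∞ = 100


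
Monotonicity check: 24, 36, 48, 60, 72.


Differences: 12, 12, 12, 12
All differences > 0 → strictly INCREASING

Monotonically increasing


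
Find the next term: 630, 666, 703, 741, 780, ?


Pattern: triangular numbers: n(n+1)/2
Terms: 630, 666, 703, 741, 780
Next term = 820

Next term = 820


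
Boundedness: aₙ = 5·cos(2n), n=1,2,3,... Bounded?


For all n, -1 ≤ cos(2n) ≤ 1, so -5 ≤ 5·cos(2n) ≤ 5
Lower bound: -5, Upper bound: 5
The sequence IS bounded

Bounded (-5 ≤ aₙ ≤ 5)


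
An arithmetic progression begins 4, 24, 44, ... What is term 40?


aₙ = a₁ + (n-1)d
= 4 + (40-1)×20
= 4 + 780
= 784

a_40 = 784


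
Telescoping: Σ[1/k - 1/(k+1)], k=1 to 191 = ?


Telescoping: adjacent terms cancel.
= 1/1 - 1/192
= 1 - 1/192 = 191/192

Sum = 191/192


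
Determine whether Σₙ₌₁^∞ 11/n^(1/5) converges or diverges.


p-series test: Σ c/n^p converges if p > 1, diverges if p ≤ 1 (constant c > 0 doesn't affect convergence).
p = 1/5
1/5 ≤ 1 → DIVERGES

Diverges (p = 1/5 ≤ 1)


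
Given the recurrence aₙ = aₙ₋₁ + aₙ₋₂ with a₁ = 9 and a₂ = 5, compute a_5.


Computing iteratively: 9, 5, 14, 19, 33
a_5 = 33

a_5 = 33


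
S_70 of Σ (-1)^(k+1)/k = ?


S = 1 - 1/2 + 1/3 - 1/4 + 1/5 - 1/6 + 1/7 - 1/8 ± ...
= 0.6861
(Full series converges to +ln(2) ≈ +0.6931)

S_70 = 0.6861


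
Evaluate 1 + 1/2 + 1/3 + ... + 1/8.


H_8 = 1/1 + 1/2 + 1/3 + 1/4 + 1/5 + 1/6 + 1/7 + 1/8
= 761/280
≈ 2.7179

H_8 = 761/280 ≈ 2.7179


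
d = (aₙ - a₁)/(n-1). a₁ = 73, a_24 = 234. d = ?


d = (aₙ - a₁)/(n-1)
= (234 - 73)/(24-1)
= 161/23 = 7

d = 7


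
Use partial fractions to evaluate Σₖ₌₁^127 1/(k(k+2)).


1/(k(k+2)) = (1/2)·(1/k - 1/(k+2)) (partial fractions)
Telescoping: Σ = (1/2)·(1 + 1/2 - 1/128 - 1/129) = 24511/33024

Sum = 24511/33024


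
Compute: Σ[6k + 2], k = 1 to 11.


Σ(6k+2) = 6·Σk + 2·n
= 6·66 + 2·11
= 396 + 22 = 418

Σ = 418


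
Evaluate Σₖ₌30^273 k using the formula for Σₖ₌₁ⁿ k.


Σₖ₌30^273 k = Σₖ₌₁^273 k − Σₖ₌₁^29 k
= 273·274/2 − 29·30/2
= 37401 − 435 = 36966

Σk = 36966


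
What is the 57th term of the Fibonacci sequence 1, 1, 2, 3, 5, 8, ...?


Fibonacci sequence: 1, 1, 2, 3, 5, 8, 13, 21, 34, 55, 89, ...
F(57) = 365435296162

F(57) = 365435296162


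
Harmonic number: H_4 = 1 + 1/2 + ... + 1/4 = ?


H_4 = 1/1 + 1/2 + 1/3 + 1/4
= 25/12
≈ 2.0833

H_4 = 25/12 ≈ 2.0833


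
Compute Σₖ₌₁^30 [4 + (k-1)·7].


aₙ = 4 + (30-1)×7 = 207
Sₙ = n(a₁+aₙ)/2 = 30×(4+207)/2
= 30×211/2 = 3165

S_30 = 3165


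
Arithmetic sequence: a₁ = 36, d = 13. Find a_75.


aₙ = a₁ + (n-1)d
= 36 + (75-1)×13
= 36 + 962
= 998

a_75 = 998


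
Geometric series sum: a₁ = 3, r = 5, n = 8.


Sₙ = 3×(5^8 - 1)/(5 - 1)
= 3×(390625 - 1)/4
= 3×390624/4
= 292968

S_8 = 292968


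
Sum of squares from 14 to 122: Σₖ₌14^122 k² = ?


Σₖ₌14^122 k² = Σₖ₌₁^122 k² − Σₖ₌₁^13 k²
= 122·123·245/6 − 13·14·27/6
= 612745 − 819 = 611926

Σk² = 611926


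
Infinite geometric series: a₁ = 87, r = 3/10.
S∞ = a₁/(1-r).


S∞ = a₁/(1-r) = 87/(1 - 3/10)
= 87/(7/10)
= 870/7

S∞ = 870/7


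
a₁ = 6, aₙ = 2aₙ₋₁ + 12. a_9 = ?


Computing step by step:
a_1 = 6
a_2 = 24
a_3 = 60
a_4 = 132
a_5 = 276
a_6 = 564
a_7 = 1140
a_8 = 2292
a_9 = 4596


a_9 = 4596


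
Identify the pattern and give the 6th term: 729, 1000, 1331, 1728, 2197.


Pattern: perfect cubes: n³
Terms: 729, 1000, 1331, 1728, 2197
Next term = 2744

Next term = 2744


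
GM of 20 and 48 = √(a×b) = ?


GM = √(20×48) = √960 = 30.9839

GM = 30.9839


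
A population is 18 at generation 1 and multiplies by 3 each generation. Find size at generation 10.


aₙ = a₁·r^(n-1)
= 18×3^9
= 18×19683
= 354294

a_10 = 354294


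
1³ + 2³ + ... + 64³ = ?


n(n+1)/2 = 64×65/2 = 2080
Σk³ = 2080² = 4326400

Σk³ = 4326400


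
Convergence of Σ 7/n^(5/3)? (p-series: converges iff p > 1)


p-series test: Σ c/n^p converges if p > 1, diverges if p ≤ 1 (constant c > 0 doesn't affect convergence).
p = 5/3
5/3 > 1 → CONVERGES

Converges (p = 5/3 > 1)


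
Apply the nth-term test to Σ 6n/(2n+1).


lim(n→∞) 6n/(2n+1) = 6/2 = 3  (divide numerator and denominator by n)
lim aₙ = 3 ≠ 0 → series DIVERGES

Diverges (lim aₙ = 3 ≠ 0)


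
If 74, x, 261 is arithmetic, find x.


AM = (74 + 261)/2 = 335/2 = 167.5

AM = 167.5


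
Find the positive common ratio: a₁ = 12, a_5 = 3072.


r^(n-1) = aₙ/a₁
r^4 = 3072/12 = 256
r = 256^(1/4)
= ±4; taking r > 0 gives r = 4

r = 4


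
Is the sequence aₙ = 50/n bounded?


a₁ = 50, a₂ = 50/2, a₃ = 50/3, ...
0 < aₙ ≤ 50 for all n ≥ 1
Lower bound: 0, Upper bound: 50
The sequence IS bounded

Bounded (0 < aₙ ≤ 50)


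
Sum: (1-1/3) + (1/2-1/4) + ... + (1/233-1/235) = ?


Telescoping with gap 2: two head and two tail terms survive.
= (1 + 1/2) - (1/234 + 1/235)
= 3/2 - 1/234 - 1/235 = 41008/27495

Sum = 41008/27495


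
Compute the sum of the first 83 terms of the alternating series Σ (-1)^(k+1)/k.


S = 1 - 1/2 + 1/3 - 1/4 + 1/5 - 1/6 + 1/7 - 1/8 ± ...
= 0.6991
(Full series converges to +ln(2) ≈ +0.6931)

S_83 = 0.6991


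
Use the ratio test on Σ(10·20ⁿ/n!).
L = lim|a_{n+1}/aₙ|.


aₙ = 10·20^n/n!
a_{n+1}/aₙ = 20^(n+1)/(n+1)! × n!/20^n  (constant 10 cancels)
= 20/(n+1)
L = lim(n→∞) 20/(n+1) = 0
L < 1 → series CONVERGES

Converges (ratio test: L = 0 < 1)


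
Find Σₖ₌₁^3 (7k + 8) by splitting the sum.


Σ(7k+8) = 7·Σk + 8·n
= 7·6 + 8·3
= 42 + 24 = 66

Σ = 66


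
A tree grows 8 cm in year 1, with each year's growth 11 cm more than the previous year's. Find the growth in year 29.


aₙ = a₁ + (n-1)d
= 8 + (29-1)×11
= 8 + 308
= 316

a_29 = 316


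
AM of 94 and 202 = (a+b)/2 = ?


AM = (94 + 202)/2 = 296/2 = 148

AM = 148


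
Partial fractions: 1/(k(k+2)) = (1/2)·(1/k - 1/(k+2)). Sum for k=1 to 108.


1/(k(k+2)) = (1/2)·(1/k - 1/(k+2)) (partial fractions)
Telescoping: Σ = (1/2)·(1 + 1/2 - 1/109 - 1/110) = 8883/11990

Sum = 8883/11990


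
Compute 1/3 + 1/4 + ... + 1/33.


Σₖ₌3^33 1/k = 1/3 + 1/4 + 1/5 + ... + 1/33
= 33984696501949/13127595717600
≈ 2.5888

Sum = 33984696501949/13127595717600 ≈ 2.5888


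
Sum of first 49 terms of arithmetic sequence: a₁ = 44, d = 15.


aₙ = 44 + (49-1)×15 = 764
Sₙ = n(a₁+aₙ)/2 = 49×(44+764)/2
= 49×808/2 = 19796

S_49 = 19796


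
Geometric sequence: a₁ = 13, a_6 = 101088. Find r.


r^(n-1) = aₙ/a₁
r^5 = 101088/13 = 7776
r = 7776^(1/5)
= 6

r = 6


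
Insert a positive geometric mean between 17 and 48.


GM = √(17×48) = √816 = 28.5657

GM = 28.5657


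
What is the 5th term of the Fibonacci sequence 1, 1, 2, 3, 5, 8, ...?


Fibonacci sequence: 1, 1, 2, 3, 5
F(5) = 5

F(5) = 5


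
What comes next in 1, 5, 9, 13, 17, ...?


Pattern: arithmetic (d=4)
Terms: 1, 5, 9, 13, 17
Next term = 21

Next term = 21


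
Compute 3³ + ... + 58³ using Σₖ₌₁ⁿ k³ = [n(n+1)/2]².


Σₖ₌3^58 k³ = [58·59/2]² − [2·3/2]²
= 2927521 − 9 = 2927512

Σk³ = 2927512


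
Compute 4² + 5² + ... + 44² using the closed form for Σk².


Σₖ₌4^44 k² = Σₖ₌₁^44 k² − Σₖ₌₁^3 k²
= 44·45·89/6 − 3·4·7/6
= 29370 − 14 = 29356

Σk² = 29356


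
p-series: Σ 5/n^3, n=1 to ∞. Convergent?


p-series test: Σ c/n^p converges if p > 1, diverges if p ≤ 1 (constant c > 0 doesn't affect convergence).
p = 3
3 > 1 → CONVERGES

Converges (p = 3 > 1)


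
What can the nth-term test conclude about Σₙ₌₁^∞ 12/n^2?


lim(n→∞) 12/n^2 = 0
lim aₙ = 0 → nth-term test is INCONCLUSIVE
(Need other tests; this is actually a convergent p-series with p=2 > 1)

Inconclusive (lim aₙ = 0; need another test)


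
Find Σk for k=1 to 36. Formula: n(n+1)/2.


n(n+1)/2 = 36×37/2 = 1332/2 = 666

Σk = 666


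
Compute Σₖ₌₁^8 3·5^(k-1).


Sₙ = 3×(5^8 - 1)/(5 - 1)
= 3×(390625 - 1)/4
= 3×390624/4
= 292968

S_8 = 292968


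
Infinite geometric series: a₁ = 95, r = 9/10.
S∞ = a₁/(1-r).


S∞ = a₁/(1-r) = 95/(1 - 9/10)
= 95/(1/10)
= 950

S∞ = 950


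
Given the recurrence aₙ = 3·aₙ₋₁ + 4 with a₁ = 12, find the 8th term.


Computing step by step:
a_1 = 12
a_2 = 40
a_3 = 124
a_4 = 376
a_5 = 1132
a_6 = 3400
a_7 = 10204
a_8 = 30616


a_8 = 30616


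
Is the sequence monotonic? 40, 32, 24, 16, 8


Differences: -8, -8, -8, -8
All differences < 0 → strictly DECREASING

Monotonically decreasing


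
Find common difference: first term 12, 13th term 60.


d = (aₙ - a₁)/(n-1)
= (60 - 12)/(13-1)
= 48/12 = 4

d = 4


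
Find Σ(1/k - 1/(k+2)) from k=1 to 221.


Telescoping with gap 2: two head and two tail terms survive.
= (1 + 1/2) - (1/222 + 1/223)
= 3/2 - 1/222 - 1/223 = 36907/24753

Sum = 36907/24753


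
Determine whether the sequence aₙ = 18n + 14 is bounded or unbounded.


aₙ = 18n + 14 → as n→∞, aₙ→∞
No finite upper bound exists
The sequence is UNBOUNDED

Unbounded (aₙ → ∞ as n → ∞)


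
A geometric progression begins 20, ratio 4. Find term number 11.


aₙ = a₁·r^(n-1)
= 20×4^10
= 20×1048576
= 20971520

a_11 = 20971520


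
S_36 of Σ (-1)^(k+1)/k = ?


S = 1 - 1/2 + 1/3 - 1/4 + 1/5 - 1/6 + 1/7 - 1/8 ± ...
= 0.6795
(Full series converges to +ln(2) ≈ +0.6931)

S_36 = 0.6795


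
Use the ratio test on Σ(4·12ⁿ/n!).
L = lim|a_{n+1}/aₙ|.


aₙ = 4·12^n/n!
a_{n+1}/aₙ = 12^(n+1)/(n+1)! × n!/12^n  (constant 4 cancels)
= 12/(n+1)
L = lim(n→∞) 12/(n+1) = 0
L < 1 → series CONVERGES

Converges (ratio test: L = 0 < 1)


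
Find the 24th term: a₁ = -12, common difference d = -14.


aₙ = a₁ + (n-1)d
= -12 + (24-1)×-14
= -12 - 322
= -334

a_24 = -334


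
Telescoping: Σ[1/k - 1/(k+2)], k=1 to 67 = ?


Telescoping with gap 2: two head and two tail terms survive.
= (1 + 1/2) - (1/68 + 1/69)
= 3/2 - 1/68 - 1/69 = 6901/4692

Sum = 6901/4692


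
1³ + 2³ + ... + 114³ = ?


n(n+1)/2 = 114×115/2 = 6555
Σk³ = 6555² = 42968025

Σk³ = 42968025


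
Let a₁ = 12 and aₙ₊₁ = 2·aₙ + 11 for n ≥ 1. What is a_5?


Computing step by step:
a_1 = 12
a_2 = 35
a_3 = 81
a_4 = 173
a_5 = 357


a_5 = 357


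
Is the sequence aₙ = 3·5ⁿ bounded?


aₙ = 3·5ⁿ → as n→∞, aₙ→∞ (since base 5 > 1)
No finite upper bound exists
The sequence is UNBOUNDED

Unbounded (aₙ → ∞ as n → ∞)


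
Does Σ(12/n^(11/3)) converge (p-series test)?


p-series test: Σ c/n^p converges if p > 1, diverges if p ≤ 1 (constant c > 0 doesn't affect convergence).
p = 11/3
11/3 > 1 → CONVERGES

Converges (p = 11/3 > 1)


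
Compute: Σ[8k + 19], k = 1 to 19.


Σ(8k+19) = 8·Σk + 19·n
= 8·190 + 19·19
= 1520 + 361 = 1881

Σ = 1881


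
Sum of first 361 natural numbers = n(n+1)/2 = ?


n(n+1)/2 = 361×362/2 = 130682/2 = 65341

Σk = 65341


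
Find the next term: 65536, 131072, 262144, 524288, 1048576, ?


Pattern: powers of 2: 2ⁿ
Terms: 65536, 131072, 262144, 524288, 1048576
Next term = 2097152

Next term = 2097152


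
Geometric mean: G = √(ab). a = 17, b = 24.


GM = √(17×24) = √408 = 20.199

GM = 20.199


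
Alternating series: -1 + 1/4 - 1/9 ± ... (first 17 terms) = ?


S = -1 + 1/4 - 1/9 + 1/16 - 1/25 + 1/36 - 1/49 + 1/64 ± ...
= -0.8241
(Full series converges to -π²/12 ≈ -0.8225)

S_17 = -0.8241


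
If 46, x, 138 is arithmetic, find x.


AM = (46 + 138)/2 = 184/2 = 92

AM = 92


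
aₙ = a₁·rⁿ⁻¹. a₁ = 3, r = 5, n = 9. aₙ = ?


aₙ = a₁·r^(n-1)
= 3×5^8
= 3×390625
= 1171875

a_9 = 1171875


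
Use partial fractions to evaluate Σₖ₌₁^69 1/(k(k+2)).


1/(k(k+2)) = (1/2)·(1/k - 1/(k+2)) (partial fractions)
Telescoping: Σ = (1/2)·(1 + 1/2 - 1/70 - 1/71) = 3657/4970

Sum = 3657/4970


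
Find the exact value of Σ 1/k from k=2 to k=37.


Σₖ₌2^37 1/k = 1/2 + 1/3 + 1/4 + ... + 1/37
= 1555077795250633/485721041551200
≈ 3.2016

Sum = 1555077795250633/485721041551200 ≈ 3.2016


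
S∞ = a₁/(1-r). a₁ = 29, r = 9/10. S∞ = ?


S∞ = a₁/(1-r) = 29/(1 - 9/10)
= 29/(1/10)
= 290

S∞ = 290


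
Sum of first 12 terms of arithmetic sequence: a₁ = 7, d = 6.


aₙ = 7 + (12-1)×6 = 73
Sₙ = n(a₁+aₙ)/2 = 12×(7+73)/2
= 12×80/2 = 480

S_12 = 480


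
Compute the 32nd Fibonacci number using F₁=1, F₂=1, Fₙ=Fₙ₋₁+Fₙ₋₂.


Fibonacci sequence: 1, 1, 2, 3, 5, 8, 13, 21, 34, 55, 89, ...
F(32) = 2178309

F(32) = 2178309


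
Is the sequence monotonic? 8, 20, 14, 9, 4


Differences: 12, -6, -5, -5
Difference at position 1 is +12 (> 0) but position 2 is -6 (< 0) — sequence both rises and falls
→ NOT monotonic

Not monotonic


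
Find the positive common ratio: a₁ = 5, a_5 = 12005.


r^(n-1) = aₙ/a₁
r^4 = 12005/5 = 2401
r = 2401^(1/4)
= ±7; taking r > 0 gives r = 7

r = 7


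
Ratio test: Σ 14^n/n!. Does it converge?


aₙ = 14^n/n!
a_{n+1}/aₙ = 14^(n+1)/(n+1)! × n!/14^n
= 14/(n+1)
L = lim(n→∞) 14/(n+1) = 0
L < 1 → series CONVERGES

Converges (ratio test: L = 0 < 1)


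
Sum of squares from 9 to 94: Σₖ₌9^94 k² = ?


Σₖ₌9^94 k² = Σₖ₌₁^94 k² − Σₖ₌₁^8 k²
= 94·95·189/6 − 8·9·17/6
= 281295 − 204 = 281091

Σk² = 281091


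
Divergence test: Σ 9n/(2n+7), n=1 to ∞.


lim(n→∞) 9n/(2n+7) = 9/2 = 9/2  (divide numerator and denominator by n)
lim aₙ = 9/2 ≠ 0 → series DIVERGES

Diverges (lim aₙ = 9/2 ≠ 0)


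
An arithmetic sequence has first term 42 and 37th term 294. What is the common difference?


d = (aₙ - a₁)/(n-1)
= (294 - 42)/(37-1)
= 252/36 = 7

d = 7


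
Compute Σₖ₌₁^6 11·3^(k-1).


Sₙ = 11×(3^6 - 1)/(3 - 1)
= 11×(729 - 1)/2
= 11×728/2
= 4004

S_6 = 4004


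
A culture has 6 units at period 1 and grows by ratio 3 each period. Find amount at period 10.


aₙ = a₁·r^(n-1)
= 6×3^9
= 6×19683
= 118098

a_10 = 118098


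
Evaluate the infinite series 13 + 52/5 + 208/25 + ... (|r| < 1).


S∞ = a₁/(1-r) = 13/(1 - 4/5)
= 13/(1/5)
= 65

S∞ = 65


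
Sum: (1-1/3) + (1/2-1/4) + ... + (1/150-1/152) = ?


Telescoping with gap 2: two head and two tail terms survive.
= (1 + 1/2) - (1/151 + 1/152)
= 3/2 - 1/151 - 1/152 = 34125/22952

Sum = 34125/22952


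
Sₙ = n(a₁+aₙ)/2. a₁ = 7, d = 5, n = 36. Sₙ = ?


aₙ = 7 + (36-1)×5 = 182
Sₙ = n(a₁+aₙ)/2 = 36×(7+182)/2
= 36×189/2 = 3402

S_36 = 3402


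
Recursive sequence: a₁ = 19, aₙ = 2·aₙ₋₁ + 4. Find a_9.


Computing step by step:
a_1 = 19
a_2 = 42
a_3 = 88
a_4 = 180
a_5 = 364
a_6 = 732
a_7 = 1468
a_8 = 2940
a_9 = 5884


a_9 = 5884


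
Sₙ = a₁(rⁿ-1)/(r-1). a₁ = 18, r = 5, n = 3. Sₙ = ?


Sₙ = 18×(5^3 - 1)/(5 - 1)
= 18×(125 - 1)/4
= 18×124/4
= 558

S_3 = 558


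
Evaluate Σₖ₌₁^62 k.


n(n+1)/2 = 62×63/2 = 3906/2 = 1953

Σk = 1953


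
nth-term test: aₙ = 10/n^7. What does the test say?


lim(n→∞) 10/n^7 = 0
lim aₙ = 0 → nth-term test is INCONCLUSIVE
(Need other tests; this is actually a convergent p-series with p=7 > 1)

Inconclusive (lim aₙ = 0; need another test)


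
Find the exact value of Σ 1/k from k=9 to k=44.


Σₖ₌9^44 1/k = 1/9 + 1/10 + 1/11 + ... + 1/44
= 15588182086317806089/9419588158802421600
≈ 1.6549

Sum = 15588182086317806089/9419588158802421600 ≈ 1.6549


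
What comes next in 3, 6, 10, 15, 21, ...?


Pattern: triangular numbers: n(n+1)/2
Terms: 3, 6, 10, 15, 21
Next term = 28

Next term = 28


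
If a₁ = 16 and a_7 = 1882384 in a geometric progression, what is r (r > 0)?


r^(n-1) = aₙ/a₁
r^6 = 1882384/16 = 117649
r = 117649^(1/6)
= ±7; taking r > 0 gives r = 7

r = 7


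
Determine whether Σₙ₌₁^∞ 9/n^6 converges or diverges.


p-series test: Σ c/n^p converges if p > 1, diverges if p ≤ 1 (constant c > 0 doesn't affect convergence).
p = 6
6 > 1 → CONVERGES

Converges (p = 6 > 1)


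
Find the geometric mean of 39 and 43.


GM = √(39×43) = √1677 = 40.9512

GM = 40.9512


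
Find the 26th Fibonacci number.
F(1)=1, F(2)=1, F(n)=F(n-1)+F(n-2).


Fibonacci sequence: 1, 1, 2, 3, 5, 8, 13, 21, 34, 55, 89, ...
F(26) = 121393

F(26) = 121393


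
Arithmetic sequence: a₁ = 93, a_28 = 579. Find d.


d = (aₙ - a₁)/(n-1)
= (579 - 93)/(28-1)
= 486/27 = 18

d = 18


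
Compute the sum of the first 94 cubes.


n(n+1)/2 = 94×95/2 = 4465
Σk³ = 4465² = 19936225

Σk³ = 19936225


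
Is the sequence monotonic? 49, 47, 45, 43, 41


Differences: -2, -2, -2, -2
All differences < 0 → strictly DECREASING

Monotonically decreasing


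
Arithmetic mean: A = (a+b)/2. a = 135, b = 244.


AM = (135 + 244)/2 = 379/2 = 189.5

AM = 189.5


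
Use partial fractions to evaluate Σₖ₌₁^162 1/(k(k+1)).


1/(k(k+1)) = 1/k - 1/(k+1) (partial fractions)
Telescoping: Σ = 1 - 1/163 = 162/163

Sum = 162/163


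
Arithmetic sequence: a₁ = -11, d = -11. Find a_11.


aₙ = a₁ + (n-1)d
= -11 + (11-1)×-11
= -11 - 110
= -121

a_11 = -121


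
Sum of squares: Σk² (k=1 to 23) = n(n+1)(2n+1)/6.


n = 23
n(n+1)(2n+1)/6 = 23×24×47/6
= 25944/6 = 4324

Σk² = 4324


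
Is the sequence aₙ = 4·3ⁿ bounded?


aₙ = 4·3ⁿ → as n→∞, aₙ→∞ (since base 3 > 1)
No finite upper bound exists
The sequence is UNBOUNDED

Unbounded (aₙ → ∞ as n → ∞)


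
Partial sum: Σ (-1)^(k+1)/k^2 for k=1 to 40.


S = 1 - 1/4 + 1/9 - 1/16 + 1/25 - 1/36 + 1/49 - 1/64 ± ...
= 0.8222
(Full series converges to +π²/12 ≈ +0.8225)

S_40 = 0.8222


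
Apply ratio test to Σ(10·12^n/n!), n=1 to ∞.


aₙ = 10·12^n/n!
a_{n+1}/aₙ = 12^(n+1)/(n+1)! × n!/12^n  (constant 10 cancels)
= 12/(n+1)
L = lim(n→∞) 12/(n+1) = 0
L < 1 → series CONVERGES

Converges (ratio test: L = 0 < 1)


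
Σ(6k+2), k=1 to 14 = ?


Σ(6k+2) = 6·Σk + 2·n
= 6·105 + 2·14
= 630 + 28 = 658

Σ = 658


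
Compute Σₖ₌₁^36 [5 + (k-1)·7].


aₙ = 5 + (36-1)×7 = 250
Sₙ = n(a₁+aₙ)/2 = 36×(5+250)/2
= 36×255/2 = 4590

S_36 = 4590


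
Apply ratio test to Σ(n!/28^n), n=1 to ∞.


aₙ = n!/28^n
a_{n+1}/aₙ = (n+1)!/28^(n+1) × 28^n/n!
= (n+1)/28
L = lim(n→∞) (n+1)/28 = ∞
L > 1 → series DIVERGES

Diverges (ratio test: L = ∞ > 1)


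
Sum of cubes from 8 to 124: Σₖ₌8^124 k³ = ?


Σₖ₌8^124 k³ = [124·125/2]² − [7·8/2]²
= 60062500 − 784 = 60061716

Σk³ = 60061716


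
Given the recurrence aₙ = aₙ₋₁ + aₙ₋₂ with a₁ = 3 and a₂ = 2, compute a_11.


Computing iteratively: 3, 2, 5, 7, 12, 19, 31, 50, 81, 131, 212
a_11 = 212

a_11 = 212


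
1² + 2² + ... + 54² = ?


n = 54
n(n+1)(2n+1)/6 = 54×55×109/6
= 323730/6 = 53955

Σk² = 53955


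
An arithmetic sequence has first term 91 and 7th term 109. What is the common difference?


d = (aₙ - a₁)/(n-1)
= (109 - 91)/(7-1)
= 18/6 = 3

d = 3


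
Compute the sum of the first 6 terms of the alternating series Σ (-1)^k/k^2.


S = -1 + 1/4 - 1/9 + 1/16 - 1/25 + 1/36
= -0.8108
(Full series converges to -π²/12 ≈ -0.8225)

S_6 = -0.8108


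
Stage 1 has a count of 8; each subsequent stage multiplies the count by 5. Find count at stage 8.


aₙ = a₁·r^(n-1)
= 8×5^7
= 8×78125
= 625000

a_8 = 625000


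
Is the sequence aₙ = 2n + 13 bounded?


aₙ = 2n + 13 → as n→∞, aₙ→∞
No finite upper bound exists
The sequence is UNBOUNDED

Unbounded (aₙ → ∞ as n → ∞)


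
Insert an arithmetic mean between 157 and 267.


AM = (157 + 267)/2 = 424/2 = 212

AM = 212


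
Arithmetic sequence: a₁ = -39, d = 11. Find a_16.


aₙ = a₁ + (n-1)d
= -39 + (16-1)×11
= -39 + 165
= 126

a_16 = 126


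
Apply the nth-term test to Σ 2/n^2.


lim(n→∞) 2/n^2 = 0
lim aₙ = 0 → nth-term test is INCONCLUSIVE
(Need other tests; this is actually a convergent p-series with p=2 > 1)

Inconclusive (lim aₙ = 0; need another test)


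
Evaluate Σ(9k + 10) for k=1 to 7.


Σ(9k+10) = 9·Σk + 10·n
= 9·28 + 10·7
= 252 + 70 = 322

Σ = 322


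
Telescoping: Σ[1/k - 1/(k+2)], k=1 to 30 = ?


Telescoping with gap 2: two head and two tail terms survive.
= (1 + 1/2) - (1/31 + 1/32)
= 3/2 - 1/31 - 1/32 = 1425/992

Sum = 1425/992


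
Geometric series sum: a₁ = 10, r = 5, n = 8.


Sₙ = 10×(5^8 - 1)/(5 - 1)
= 10×(390625 - 1)/4
= 10×390624/4
= 976560

S_8 = 976560


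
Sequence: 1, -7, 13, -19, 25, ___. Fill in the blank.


Pattern: alternating sign, magnitude arithmetic (d=6)
Terms: 1, -7, 13, -19, 25
Next term = -31

Next term = -31


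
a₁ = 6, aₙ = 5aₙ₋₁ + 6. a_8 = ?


Computing step by step:
a_1 = 6
a_2 = 36
a_3 = 186
a_4 = 936
a_5 = 4686
a_6 = 23436
a_7 = 117186
a_8 = 585936


a_8 = 585936


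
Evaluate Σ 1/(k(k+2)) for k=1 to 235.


1/(k(k+2)) = (1/2)·(1/k - 1/(k+2)) (partial fractions)
Telescoping: Σ = (1/2)·(1 + 1/2 - 1/236 - 1/237) = 83425/111864

Sum = 83425/111864


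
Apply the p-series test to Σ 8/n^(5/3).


p-series test: Σ c/n^p converges if p > 1, diverges if p ≤ 1 (constant c > 0 doesn't affect convergence).
p = 5/3
5/3 > 1 → CONVERGES

Converges (p = 5/3 > 1)


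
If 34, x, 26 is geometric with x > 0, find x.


GM = √(34×26) = √884 = 29.7321

GM = 29.7321


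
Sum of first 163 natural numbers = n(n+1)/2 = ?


n(n+1)/2 = 163×164/2 = 26732/2 = 13366

Σk = 13366


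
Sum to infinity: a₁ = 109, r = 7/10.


S∞ = a₁/(1-r) = 109/(1 - 7/10)
= 109/(3/10)
= 1090/3

S∞ = 1090/3


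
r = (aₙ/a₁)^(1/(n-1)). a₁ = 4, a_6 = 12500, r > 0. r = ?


r^(n-1) = aₙ/a₁
r^5 = 12500/4 = 3125
r = 3125^(1/5)
= 5

r = 5


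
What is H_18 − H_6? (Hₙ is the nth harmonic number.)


Σₖ₌7^18 1/k = 1/7 + 1/8 + 1/9 + ... + 1/18
= 853661/816816
≈ 1.0451

Sum = 853661/816816 ≈ 1.0451


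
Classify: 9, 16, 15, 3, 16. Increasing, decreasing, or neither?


Differences: 7, -1, -12, 13
Difference at position 1 is +7 (> 0) but position 2 is -1 (< 0) — sequence both rises and falls
→ NOT monotonic

Not monotonic


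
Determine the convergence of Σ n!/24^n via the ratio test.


aₙ = n!/24^n
a_{n+1}/aₙ = (n+1)!/24^(n+1) × 24^n/n!
= (n+1)/24
L = lim(n→∞) (n+1)/24 = ∞
L > 1 → series DIVERGES

Diverges (ratio test: L = ∞ > 1)


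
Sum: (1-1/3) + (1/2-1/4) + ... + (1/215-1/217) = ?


Telescoping with gap 2: two head and two tail terms survive.
= (1 + 1/2) - (1/216 + 1/217)
= 3/2 - 1/216 - 1/217 = 69875/46872

Sum = 69875/46872


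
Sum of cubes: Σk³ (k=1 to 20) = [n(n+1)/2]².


n(n+1)/2 = 20×21/2 = 210
Σk³ = 210² = 44100

Σk³ = 44100


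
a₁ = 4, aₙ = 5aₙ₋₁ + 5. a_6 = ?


Computing step by step:
a_1 = 4
a_2 = 25
a_3 = 130
a_4 = 655
a_5 = 3280
a_6 = 16405


a_6 = 16405


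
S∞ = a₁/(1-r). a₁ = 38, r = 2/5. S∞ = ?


S∞ = a₁/(1-r) = 38/(1 - 2/5)
= 38/(3/5)
= 190/3

S∞ = 190/3


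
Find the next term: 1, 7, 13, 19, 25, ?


Pattern: arithmetic (d=6)
Terms: 1, 7, 13, 19, 25
Next term = 31

Next term = 31


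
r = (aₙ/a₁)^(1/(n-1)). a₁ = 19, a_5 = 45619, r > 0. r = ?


r^(n-1) = aₙ/a₁
r^4 = 45619/19 = 2401
r = 2401^(1/4)
= ±7; taking r > 0 gives r = 7

r = 7


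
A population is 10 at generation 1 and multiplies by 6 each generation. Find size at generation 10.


aₙ = a₁·r^(n-1)
= 10×6^9
= 10×10077696
= 100776960

a_10 = 100776960


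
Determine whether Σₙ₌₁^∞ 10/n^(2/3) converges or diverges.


p-series test: Σ c/n^p converges if p > 1, diverges if p ≤ 1 (constant c > 0 doesn't affect convergence).
p = 2/3
2/3 ≤ 1 → DIVERGES

Diverges (p = 2/3 ≤ 1)


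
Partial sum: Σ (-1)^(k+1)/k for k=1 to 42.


S = 1 - 1/2 + 1/3 - 1/4 + 1/5 - 1/6 + 1/7 - 1/8 ± ...
= 0.6814
(Full series converges to +ln(2) ≈ +0.6931)

S_42 = 0.6814


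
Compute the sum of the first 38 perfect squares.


n = 38
n(n+1)(2n+1)/6 = 38×39×77/6
= 114114/6 = 19019

Σk² = 19019


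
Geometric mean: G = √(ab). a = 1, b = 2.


GM = √(1×2) = √2 = 1.4142

GM = 1.4142


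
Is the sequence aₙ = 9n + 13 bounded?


aₙ = 9n + 13 → as n→∞, aₙ→∞
No finite upper bound exists
The sequence is UNBOUNDED

Unbounded (aₙ → ∞ as n → ∞)


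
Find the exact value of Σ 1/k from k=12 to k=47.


Σₖ₌12^47 1/k = 1/12 + 1/13 + 1/14 + ... + 1/47
= 627816166374159054023/442720643463713815200
≈ 1.4181

Sum = 627816166374159054023/442720643463713815200 ≈ 1.4181


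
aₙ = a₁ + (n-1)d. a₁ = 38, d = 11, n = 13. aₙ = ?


aₙ = a₁ + (n-1)d
= 38 + (13-1)×11
= 38 + 132
= 170

a_13 = 170


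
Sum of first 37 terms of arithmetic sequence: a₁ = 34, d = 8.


aₙ = 34 + (37-1)×8 = 322
Sₙ = n(a₁+aₙ)/2 = 37×(34+322)/2
= 37×356/2 = 6586

S_37 = 6586


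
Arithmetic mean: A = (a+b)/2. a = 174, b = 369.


AM = (174 + 369)/2 = 543/2 = 271.5

AM = 271.5


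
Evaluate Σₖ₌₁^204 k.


n(n+1)/2 = 204×205/2 = 41820/2 = 20910

Σk = 20910


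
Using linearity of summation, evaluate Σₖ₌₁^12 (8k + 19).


Σ(8k+19) = 8·Σk + 19·n
= 8·78 + 19·12
= 624 + 228 = 852

Σ = 852


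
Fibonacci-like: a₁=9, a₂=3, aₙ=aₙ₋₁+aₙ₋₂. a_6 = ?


Computing iteratively: 9, 3, 12, 15, 27, 42
a_6 = 42

a_6 = 42


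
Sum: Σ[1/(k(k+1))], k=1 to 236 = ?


1/(k(k+1)) = 1/k - 1/(k+1) (partial fractions)
Telescoping: Σ = 1 - 1/237 = 236/237

Sum = 236/237


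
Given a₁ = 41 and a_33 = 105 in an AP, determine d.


d = (aₙ - a₁)/(n-1)
= (105 - 41)/(33-1)
= 64/32 = 2

d = 2


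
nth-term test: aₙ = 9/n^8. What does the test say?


lim(n→∞) 9/n^8 = 0
lim aₙ = 0 → nth-term test is INCONCLUSIVE
(Need other tests; this is actually a convergent p-series with p=8 > 1)

Inconclusive (lim aₙ = 0; need another test)


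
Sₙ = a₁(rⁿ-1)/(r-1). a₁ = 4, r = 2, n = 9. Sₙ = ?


Sₙ = 4×(2^9 - 1)/(2 - 1)
= 4×(512 - 1)/1
= 4×511/1
= 2044

S_9 = 2044


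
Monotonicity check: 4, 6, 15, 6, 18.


Differences: 2, 9, -9, 12
Difference at position 1 is +2 (> 0) but position 3 is -9 (< 0) — sequence both rises and falls
→ NOT monotonic

Not monotonic


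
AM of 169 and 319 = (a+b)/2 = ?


AM = (169 + 319)/2 = 488/2 = 244

AM = 244


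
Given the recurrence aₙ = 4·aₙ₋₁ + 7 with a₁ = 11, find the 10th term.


Computing step by step:
a_1 = 11
a_2 = 51
a_3 = 211
a_4 = 851
a_5 = 3411
a_6 = 13651
a_7 = 54611
a_8 = 218451
a_9 = 873811
a_10 = 3495251


a_10 = 3495251


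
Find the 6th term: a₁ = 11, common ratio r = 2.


aₙ = a₁·r^(n-1)
= 11×2^5
= 11×32
= 352

a_6 = 352


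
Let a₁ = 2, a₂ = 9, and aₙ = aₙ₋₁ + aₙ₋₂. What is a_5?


Computing iteratively: 2, 9, 11, 20, 31
a_5 = 31

a_5 = 31


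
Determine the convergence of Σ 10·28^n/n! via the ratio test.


aₙ = 10·28^n/n!
a_{n+1}/aₙ = 28^(n+1)/(n+1)! × n!/28^n  (constant 10 cancels)
= 28/(n+1)
L = lim(n→∞) 28/(n+1) = 0
L < 1 → series CONVERGES

Converges (ratio test: L = 0 < 1)


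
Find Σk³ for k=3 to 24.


Σₖ₌3^24 k³ = [24·25/2]² − [2·3/2]²
= 90000 − 9 = 89991

Σk³ = 89991


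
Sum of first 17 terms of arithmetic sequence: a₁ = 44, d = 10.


aₙ = 44 + (17-1)×10 = 204
Sₙ = n(a₁+aₙ)/2 = 17×(44+204)/2
= 17×248/2 = 2108

S_17 = 2108


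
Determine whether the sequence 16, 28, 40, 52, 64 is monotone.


Differences: 12, 12, 12, 12
All differences > 0 → strictly INCREASING

Monotonically increasing


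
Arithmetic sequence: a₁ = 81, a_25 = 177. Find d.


d = (aₙ - a₁)/(n-1)
= (177 - 81)/(25-1)
= 96/24 = 4

d = 4


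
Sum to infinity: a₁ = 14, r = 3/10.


S∞ = a₁/(1-r) = 14/(1 - 3/10)
= 14/(7/10)
= 20

S∞ = 20


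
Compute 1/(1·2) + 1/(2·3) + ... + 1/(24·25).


1/(k(k+1)) = 1/k - 1/(k+1) (partial fractions)
Telescoping: Σ = 1 - 1/25 = 24/25

Sum = 24/25


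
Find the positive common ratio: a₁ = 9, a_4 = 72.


r^(n-1) = aₙ/a₁
r^3 = 72/9 = 8
r = 8^(1/3)
= 2

r = 2


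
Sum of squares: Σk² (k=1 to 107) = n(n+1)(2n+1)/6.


n = 107
n(n+1)(2n+1)/6 = 107×108×215/6
= 2484540/6 = 414090

Σk² = 414090
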